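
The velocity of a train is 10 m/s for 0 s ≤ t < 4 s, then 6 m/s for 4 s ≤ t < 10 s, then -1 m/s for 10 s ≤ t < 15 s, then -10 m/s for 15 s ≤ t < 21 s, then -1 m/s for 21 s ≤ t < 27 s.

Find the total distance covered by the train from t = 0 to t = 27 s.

147 m

Total distance travelled is ∫|v| dt — sum the magnitudes of each area piece.
0–4 s: |10| × 4 = 40 m
4–10 s: |6| × 6 = 36 m
10–15 s: |-1| × 5 = 5 m
15–21 s: |-10| × 6 = 60 m
21–27 s: |-1| × 6 = 6 m
Total distance = 147 m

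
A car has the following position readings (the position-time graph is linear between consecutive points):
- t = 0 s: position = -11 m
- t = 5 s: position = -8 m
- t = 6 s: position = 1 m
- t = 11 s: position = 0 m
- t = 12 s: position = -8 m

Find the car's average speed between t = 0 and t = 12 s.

1.75 m/s

Average speed = (total path length)/(elapsed time); on a piecewise-linear x-t graph the path length is Σ|Δx|.
0–5 s: |Δx| = |-8 − -11| = 3 m
5–6 s: |Δx| = |1 − -8| = 9 m
6–11 s: |Δx| = |0 − 1| = 1 m
11–12 s: |Δx| = |-8 − 0| = 8 m
Total path = 21 m; average speed = 21/12 = 1.75 m/s.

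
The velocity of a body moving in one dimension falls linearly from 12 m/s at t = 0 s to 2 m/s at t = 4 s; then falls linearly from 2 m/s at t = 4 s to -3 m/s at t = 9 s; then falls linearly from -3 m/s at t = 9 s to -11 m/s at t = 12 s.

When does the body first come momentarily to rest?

v changes sign on 4–9 s (from 2 to -3); the graph is linear there, so v = 0 at t = 4 + (-2)·(9 − 4)/(-3 − 2) = 6 s.

t = 6 s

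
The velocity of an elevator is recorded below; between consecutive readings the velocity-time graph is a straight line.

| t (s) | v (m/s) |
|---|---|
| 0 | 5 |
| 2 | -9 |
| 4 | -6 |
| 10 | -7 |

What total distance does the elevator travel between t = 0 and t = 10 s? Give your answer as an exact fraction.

Distance (not displacement) is the total path length: add the absolute areas under v-t.
0–2 s: v = 0 at t = 5/7 s; triangle areas 25/14 + 81/14 = 53/7 m
2–4 s: |½(-9 + -6)(2)| = 15 m
4–10 s: |½(-6 + -7)(6)| = 39 m
Total distance = 431/7 m

431/7 m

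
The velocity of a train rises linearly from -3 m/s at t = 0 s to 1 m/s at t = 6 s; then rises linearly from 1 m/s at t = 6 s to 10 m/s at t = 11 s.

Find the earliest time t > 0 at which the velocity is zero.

v changes sign on 0–6 s (from -3 to 1); the graph is linear there, so v = 0 at t = 0 + (3)·(6 − 0)/(1 − -3) = 4.5 s.

t = 4.5 s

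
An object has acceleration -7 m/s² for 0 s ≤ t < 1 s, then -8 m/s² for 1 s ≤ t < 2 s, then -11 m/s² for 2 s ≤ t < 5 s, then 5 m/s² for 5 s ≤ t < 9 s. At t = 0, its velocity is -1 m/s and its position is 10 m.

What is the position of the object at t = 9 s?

-260 m

On each constant-a segment, Δv = aΔt and Δx = v₀Δt + ½aΔt²; chain segment to segment.
0–1 s: v starts -1 m/s; Δx = -1·1 + ½·-7·1² = -4.5 m; v ends -8 m/s.
1–2 s: v starts -8 m/s; Δx = -8·1 + ½·-8·1² = -12 m; v ends -16 m/s.
2–5 s: v starts -16 m/s; Δx = -16·3 + ½·-11·3² = -97.5 m; v ends -49 m/s.
5–9 s: v starts -49 m/s; Δx = -49·4 + ½·5·4² = -156 m; v ends -29 m/s.
x(9) = 10 + Σ Δx = -260 m.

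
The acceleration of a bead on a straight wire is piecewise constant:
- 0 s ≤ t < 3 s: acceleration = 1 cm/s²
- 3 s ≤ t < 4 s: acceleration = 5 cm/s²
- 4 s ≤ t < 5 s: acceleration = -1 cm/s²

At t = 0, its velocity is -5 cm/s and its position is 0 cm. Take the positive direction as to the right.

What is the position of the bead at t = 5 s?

-7.5 cm

On each constant-a segment, Δv = aΔt and Δx = v₀Δt + ½aΔt²; chain segment to segment.
0–3 s: v starts -5 cm/s; Δx = -5·3 + ½·1·3² = -10.5 cm; v ends -2 cm/s.
3–4 s: v starts -2 cm/s; Δx = -2·1 + ½·5·1² = 0.5 cm; v ends 3 cm/s.
4–5 s: v starts 3 cm/s; Δx = 3·1 + ½·-1·1² = 2.5 cm; v ends 2 cm/s.
x(5) = 0 + Σ Δx = -7.5 cm.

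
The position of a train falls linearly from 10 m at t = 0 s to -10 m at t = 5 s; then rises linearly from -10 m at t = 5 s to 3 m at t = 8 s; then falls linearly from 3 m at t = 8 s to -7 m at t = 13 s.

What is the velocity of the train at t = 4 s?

Velocity is the slope of the x-t graph on 0–5 s: (-10 − 10)/(5 − 0) = -4 m/s.

-4 m/s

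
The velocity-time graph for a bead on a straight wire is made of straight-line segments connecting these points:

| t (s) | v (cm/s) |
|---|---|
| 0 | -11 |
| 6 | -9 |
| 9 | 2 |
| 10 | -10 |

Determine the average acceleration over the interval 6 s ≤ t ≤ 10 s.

-0.25 cm/s²

Average acceleration = Δv/Δt = (-10 − -9)/(10 − 6) = -0.25 cm/s².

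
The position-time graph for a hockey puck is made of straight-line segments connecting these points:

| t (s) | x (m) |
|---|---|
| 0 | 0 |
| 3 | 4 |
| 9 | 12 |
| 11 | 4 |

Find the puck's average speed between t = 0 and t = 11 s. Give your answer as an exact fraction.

Average speed = (total path length)/(elapsed time); on a piecewise-linear x-t graph the path length is Σ|Δx|.
0–3 s: |Δx| = |4 − 0| = 4 m
3–9 s: |Δx| = |12 − 4| = 8 m
9–11 s: |Δx| = |4 − 12| = 8 m
Total path = 20 m; average speed = 20/11 = 20/11 m/s.

20/11 m/s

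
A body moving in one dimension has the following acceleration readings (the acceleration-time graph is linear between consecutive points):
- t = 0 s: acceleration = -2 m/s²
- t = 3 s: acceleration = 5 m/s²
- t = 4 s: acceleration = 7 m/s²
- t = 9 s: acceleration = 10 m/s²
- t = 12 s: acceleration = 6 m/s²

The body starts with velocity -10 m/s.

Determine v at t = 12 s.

Δv equals the area under the a-t graph; then v = v₀ + Δv.
0–3 s: ½(-2 + 5)(3) = 4.5 m/s
3–4 s: ½(5 + 7)(1) = 6 m/s
4–9 s: ½(7 + 10)(5) = 42.5 m/s
9–12 s: ½(10 + 6)(3) = 24 m/s
Δv = 77 m/s, so v(12) = -10 + (77) = 67 m/s.

67 m/s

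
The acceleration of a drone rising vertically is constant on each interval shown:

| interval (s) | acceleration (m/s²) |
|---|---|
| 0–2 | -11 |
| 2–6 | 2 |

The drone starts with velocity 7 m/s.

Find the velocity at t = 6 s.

Δv equals the area under the a-t graph; then v = v₀ + Δv.
0–2 s: -11 × 2 = -22 m/s
2–6 s: 2 × 4 = 8 m/s
Δv = -14 m/s, so v(6) = 7 + (-14) = -7 m/s.

-7 m/s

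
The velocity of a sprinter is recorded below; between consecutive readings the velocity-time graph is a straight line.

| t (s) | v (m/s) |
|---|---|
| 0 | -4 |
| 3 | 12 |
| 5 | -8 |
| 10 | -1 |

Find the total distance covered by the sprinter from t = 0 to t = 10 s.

47.9 m

Total distance travelled is ∫|v| dt — sum the magnitudes of each area piece.
0–3 s: v = 0 at t = 0.75 s; triangle areas 1.5 + 13.5 = 15 m
3–5 s: v = 0 at t = 4.2 s; triangle areas 7.2 + 3.2 = 10.4 m
5–10 s: |½(-8 + -1)(5)| = 22.5 m
Total distance = 47.9 m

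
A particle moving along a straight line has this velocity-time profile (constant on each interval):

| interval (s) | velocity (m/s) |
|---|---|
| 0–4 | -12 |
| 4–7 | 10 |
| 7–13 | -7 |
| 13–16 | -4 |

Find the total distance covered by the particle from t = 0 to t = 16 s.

Total distance travelled is ∫|v| dt — sum the magnitudes of each area piece.
0–4 s: |-12| × 4 = 48 m
4–7 s: |10| × 3 = 30 m
7–13 s: |-7| × 6 = 42 m
13–16 s: |-4| × 3 = 12 m
Total distance = 132 m

132 m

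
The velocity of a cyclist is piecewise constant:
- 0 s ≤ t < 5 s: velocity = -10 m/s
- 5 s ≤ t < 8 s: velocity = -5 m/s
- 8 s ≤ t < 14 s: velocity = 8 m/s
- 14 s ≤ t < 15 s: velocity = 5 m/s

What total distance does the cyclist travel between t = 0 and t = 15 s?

118 m

Total distance travelled is ∫|v| dt — sum the magnitudes of each area piece.
0–5 s: |-10| × 5 = 50 m
5–8 s: |-5| × 3 = 15 m
8–14 s: |8| × 6 = 48 m
14–15 s: |5| × 1 = 5 m
Total distance = 118 m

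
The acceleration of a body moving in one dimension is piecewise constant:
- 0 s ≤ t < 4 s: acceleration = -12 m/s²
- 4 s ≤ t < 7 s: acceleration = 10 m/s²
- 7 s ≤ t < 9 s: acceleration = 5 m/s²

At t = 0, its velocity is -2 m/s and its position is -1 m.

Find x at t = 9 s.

-240 m

On each constant-a segment, Δv = aΔt and Δx = v₀Δt + ½aΔt²; chain segment to segment.
0–4 s: v starts -2 m/s; Δx = -2·4 + ½·-12·4² = -104 m; v ends -50 m/s.
4–7 s: v starts -50 m/s; Δx = -50·3 + ½·10·3² = -105 m; v ends -20 m/s.
7–9 s: v starts -20 m/s; Δx = -20·2 + ½·5·2² = -30 m; v ends -10 m/s.
x(9) = -1 + Σ Δx = -240 m.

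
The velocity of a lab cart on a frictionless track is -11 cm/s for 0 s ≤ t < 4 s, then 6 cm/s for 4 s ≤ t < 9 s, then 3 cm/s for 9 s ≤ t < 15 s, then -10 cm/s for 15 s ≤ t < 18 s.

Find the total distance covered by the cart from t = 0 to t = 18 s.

Total distance travelled is ∫|v| dt — sum the magnitudes of each area piece.
0–4 s: |-11| × 4 = 44 cm
4–9 s: |6| × 5 = 30 cm
9–15 s: |3| × 6 = 18 cm
15–18 s: |-10| × 3 = 30 cm
Total distance = 122 cm

122 cm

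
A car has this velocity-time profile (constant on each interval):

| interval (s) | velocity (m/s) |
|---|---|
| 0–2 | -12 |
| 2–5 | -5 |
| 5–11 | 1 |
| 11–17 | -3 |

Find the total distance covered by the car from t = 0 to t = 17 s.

63 m

Distance (not displacement) is the total path length: add the absolute areas under v-t.
0–2 s: |-12| × 2 = 24 m
2–5 s: |-5| × 3 = 15 m
5–11 s: |1| × 6 = 6 m
11–17 s: |-3| × 6 = 18 m
Total distance = 63 m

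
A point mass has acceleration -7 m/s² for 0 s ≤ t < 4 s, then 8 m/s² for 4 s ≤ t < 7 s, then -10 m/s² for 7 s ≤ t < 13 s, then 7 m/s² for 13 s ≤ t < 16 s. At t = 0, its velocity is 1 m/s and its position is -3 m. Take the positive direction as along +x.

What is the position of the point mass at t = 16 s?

On each constant-a segment, Δv = aΔt and Δx = v₀Δt + ½aΔt²; chain segment to segment.
0–4 s: v starts 1 m/s; Δx = 1·4 + ½·-7·4² = -52 m; v ends -27 m/s.
4–7 s: v starts -27 m/s; Δx = -27·3 + ½·8·3² = -45 m; v ends -3 m/s.
7–13 s: v starts -3 m/s; Δx = -3·6 + ½·-10·6² = -198 m; v ends -63 m/s.
13–16 s: v starts -63 m/s; Δx = -63·3 + ½·7·3² = -157.5 m; v ends -42 m/s.
x(16) = -3 + Σ Δx = -455.5 m.

-455.5 m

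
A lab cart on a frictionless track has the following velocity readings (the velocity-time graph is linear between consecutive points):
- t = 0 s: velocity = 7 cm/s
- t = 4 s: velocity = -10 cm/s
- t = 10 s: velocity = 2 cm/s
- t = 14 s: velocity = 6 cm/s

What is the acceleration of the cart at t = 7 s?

Acceleration is the slope of the v-t graph on 4–10 s: (2 − -10)/(10 − 4) = 2 cm/s².

2 cm/s²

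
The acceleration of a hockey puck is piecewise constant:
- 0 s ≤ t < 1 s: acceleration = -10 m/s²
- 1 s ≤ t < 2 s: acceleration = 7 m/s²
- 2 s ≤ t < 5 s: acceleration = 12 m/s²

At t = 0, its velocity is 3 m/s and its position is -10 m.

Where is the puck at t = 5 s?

38.5 m

On each constant-a segment, Δv = aΔt and Δx = v₀Δt + ½aΔt²; chain segment to segment.
0–1 s: v starts 3 m/s; Δx = 3·1 + ½·-10·1² = -2 m; v ends -7 m/s.
1–2 s: v starts -7 m/s; Δx = -7·1 + ½·7·1² = -3.5 m; v ends 0 m/s.
2–5 s: v starts 0 m/s; Δx = 0·3 + ½·12·3² = 54 m; v ends 36 m/s.
x(5) = -10 + Σ Δx = 38.5 m.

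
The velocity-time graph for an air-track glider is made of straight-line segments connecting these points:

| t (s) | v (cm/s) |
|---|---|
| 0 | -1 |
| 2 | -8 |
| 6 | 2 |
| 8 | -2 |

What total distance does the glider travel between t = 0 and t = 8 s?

Total distance travelled is ∫|v| dt — sum the magnitudes of each area piece.
0–2 s: |½(-1 + -8)(2)| = 9 cm
2–6 s: v = 0 at t = 5.2 s; triangle areas 12.8 + 0.8 = 13.6 cm
6–8 s: v = 0 at t = 7 s; triangle areas 1 + 1 = 2 cm
Total distance = 24.6 cm

24.6 cm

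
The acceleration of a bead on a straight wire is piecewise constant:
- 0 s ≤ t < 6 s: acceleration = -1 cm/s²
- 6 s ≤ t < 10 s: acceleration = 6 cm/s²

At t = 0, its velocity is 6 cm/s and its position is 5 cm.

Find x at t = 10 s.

On each constant-a segment, Δv = aΔt and Δx = v₀Δt + ½aΔt²; chain segment to segment.
0–6 s: v starts 6 cm/s; Δx = 6·6 + ½·-1·6² = 18 cm; v ends 0 cm/s.
6–10 s: v starts 0 cm/s; Δx = 0·4 + ½·6·4² = 48 cm; v ends 24 cm/s.
x(10) = 5 + Σ Δx = 71 cm.

71 cm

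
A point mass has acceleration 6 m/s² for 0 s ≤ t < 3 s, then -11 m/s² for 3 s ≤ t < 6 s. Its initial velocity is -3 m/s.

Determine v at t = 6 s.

Δv equals the area under the a-t graph; then v = v₀ + Δv.
0–3 s: 6 × 3 = 18 m/s
3–6 s: -11 × 3 = -33 m/s
Δv = -15 m/s, so v(6) = -3 + (-15) = -18 m/s.

-18 m/s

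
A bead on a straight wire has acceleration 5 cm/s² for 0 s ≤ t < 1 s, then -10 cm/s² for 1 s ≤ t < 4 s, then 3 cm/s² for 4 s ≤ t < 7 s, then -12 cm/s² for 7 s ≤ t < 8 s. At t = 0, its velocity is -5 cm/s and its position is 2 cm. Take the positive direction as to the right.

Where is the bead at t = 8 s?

On each constant-a segment, Δv = aΔt and Δx = v₀Δt + ½aΔt²; chain segment to segment.
0–1 s: v starts -5 cm/s; Δx = -5·1 + ½·5·1² = -2.5 cm; v ends 0 cm/s.
1–4 s: v starts 0 cm/s; Δx = 0·3 + ½·-10·3² = -45 cm; v ends -30 cm/s.
4–7 s: v starts -30 cm/s; Δx = -30·3 + ½·3·3² = -76.5 cm; v ends -21 cm/s.
7–8 s: v starts -21 cm/s; Δx = -21·1 + ½·-12·1² = -27 cm; v ends -33 cm/s.
x(8) = 2 + Σ Δx = -149 cm.

-149 cm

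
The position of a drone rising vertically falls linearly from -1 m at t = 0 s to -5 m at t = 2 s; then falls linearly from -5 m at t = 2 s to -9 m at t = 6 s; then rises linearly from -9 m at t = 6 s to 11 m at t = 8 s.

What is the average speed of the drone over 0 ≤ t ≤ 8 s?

3.5 m/s

Average speed = (total path length)/(elapsed time); on a piecewise-linear x-t graph the path length is Σ|Δx|.
0–2 s: |Δx| = |-5 − -1| = 4 m
2–6 s: |Δx| = |-9 − -5| = 4 m
6–8 s: |Δx| = |11 − -9| = 20 m
Total path = 28 m; average speed = 28/8 = 3.5 m/s.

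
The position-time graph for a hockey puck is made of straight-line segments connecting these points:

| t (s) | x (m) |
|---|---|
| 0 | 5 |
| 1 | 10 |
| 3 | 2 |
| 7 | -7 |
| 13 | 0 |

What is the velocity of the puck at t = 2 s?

-4 m/s

Velocity is the slope of the x-t graph on 1–3 s: (2 − 10)/(3 − 1) = -4 m/s.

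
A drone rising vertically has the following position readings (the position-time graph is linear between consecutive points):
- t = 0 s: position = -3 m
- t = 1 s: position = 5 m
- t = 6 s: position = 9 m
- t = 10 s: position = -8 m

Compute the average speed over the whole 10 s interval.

2.9 m/s

Average speed = (total path length)/(elapsed time); on a piecewise-linear x-t graph the path length is Σ|Δx|.
0–1 s: |Δx| = |5 − -3| = 8 m
1–6 s: |Δx| = |9 − 5| = 4 m
6–10 s: |Δx| = |-8 − 9| = 17 m
Total path = 29 m; average speed = 29/10 = 2.9 m/s.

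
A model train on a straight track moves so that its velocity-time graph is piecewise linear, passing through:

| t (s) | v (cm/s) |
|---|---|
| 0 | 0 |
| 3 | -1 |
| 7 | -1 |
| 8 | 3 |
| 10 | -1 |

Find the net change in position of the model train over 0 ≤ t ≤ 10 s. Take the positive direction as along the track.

-2.5 cm

Net displacement equals the area under the velocity-time graph (areas below the axis count negative).
0–3 s: ½(0 + -1)(3) = -1.5 cm
3–7 s: -1 × 4 = -4 cm
7–8 s: ½(-1 + 3)(1) = 1 cm
8–10 s: ½(3 + -1)(2) = 2 cm
Net displacement = -2.5 cm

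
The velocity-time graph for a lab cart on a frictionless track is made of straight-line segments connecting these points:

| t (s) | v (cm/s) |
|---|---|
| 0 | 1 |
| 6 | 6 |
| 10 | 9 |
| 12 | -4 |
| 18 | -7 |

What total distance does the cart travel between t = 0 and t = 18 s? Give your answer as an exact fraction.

1189/13 cm

Distance (not displacement) is the total path length: add the absolute areas under v-t.
0–6 s: |½(1 + 6)(6)| = 21 cm
6–10 s: |½(6 + 9)(4)| = 30 cm
10–12 s: v = 0 at t = 148/13 s; triangle areas 81/13 + 16/13 = 97/13 cm
12–18 s: |½(-4 + -7)(6)| = 33 cm
Total distance = 1189/13 cm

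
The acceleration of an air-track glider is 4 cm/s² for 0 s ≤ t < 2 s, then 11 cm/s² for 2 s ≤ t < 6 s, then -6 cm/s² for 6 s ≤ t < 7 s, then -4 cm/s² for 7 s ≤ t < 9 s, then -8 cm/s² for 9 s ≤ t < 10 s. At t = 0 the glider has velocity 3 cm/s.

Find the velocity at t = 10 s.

Δv equals the area under the a-t graph; then v = v₀ + Δv.
0–2 s: 4 × 2 = 8 cm/s
2–6 s: 11 × 4 = 44 cm/s
6–7 s: -6 × 1 = -6 cm/s
7–9 s: -4 × 2 = -8 cm/s
9–10 s: -8 × 1 = -8 cm/s
Δv = 30 cm/s, so v(10) = 3 + (30) = 33 cm/s.

33 cm/s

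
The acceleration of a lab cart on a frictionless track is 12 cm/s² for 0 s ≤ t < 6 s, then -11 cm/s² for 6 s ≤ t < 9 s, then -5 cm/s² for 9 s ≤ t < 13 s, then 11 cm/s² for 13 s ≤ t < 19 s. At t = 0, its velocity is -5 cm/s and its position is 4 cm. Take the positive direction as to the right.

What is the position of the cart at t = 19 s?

719.5 cm

On each constant-a segment, Δv = aΔt and Δx = v₀Δt + ½aΔt²; chain segment to segment.
0–6 s: v starts -5 cm/s; Δx = -5·6 + ½·12·6² = 186 cm; v ends 67 cm/s.
6–9 s: v starts 67 cm/s; Δx = 67·3 + ½·-11·3² = 151.5 cm; v ends 34 cm/s.
9–13 s: v starts 34 cm/s; Δx = 34·4 + ½·-5·4² = 96 cm; v ends 14 cm/s.
13–19 s: v starts 14 cm/s; Δx = 14·6 + ½·11·6² = 282 cm; v ends 80 cm/s.
x(19) = 4 + Σ Δx = 719.5 cm.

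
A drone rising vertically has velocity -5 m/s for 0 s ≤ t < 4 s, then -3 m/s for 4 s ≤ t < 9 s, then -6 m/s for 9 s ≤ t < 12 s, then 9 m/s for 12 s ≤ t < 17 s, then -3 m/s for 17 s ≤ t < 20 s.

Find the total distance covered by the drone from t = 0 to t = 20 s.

107 m

Distance (not displacement) is the total path length: add the absolute areas under v-t.
0–4 s: |-5| × 4 = 20 m
4–9 s: |-3| × 5 = 15 m
9–12 s: |-6| × 3 = 18 m
12–17 s: |9| × 5 = 45 m
17–20 s: |-3| × 3 = 9 m
Total distance = 107 m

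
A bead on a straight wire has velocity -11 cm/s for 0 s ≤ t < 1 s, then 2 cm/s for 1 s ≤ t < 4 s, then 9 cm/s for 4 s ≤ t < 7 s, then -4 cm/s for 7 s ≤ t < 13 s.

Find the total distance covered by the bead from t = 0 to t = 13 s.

Total distance travelled is ∫|v| dt — sum the magnitudes of each area piece.
0–1 s: |-11| × 1 = 11 cm
1–4 s: |2| × 3 = 6 cm
4–7 s: |9| × 3 = 27 cm
7–13 s: |-4| × 6 = 24 cm
Total distance = 68 cm

68 cm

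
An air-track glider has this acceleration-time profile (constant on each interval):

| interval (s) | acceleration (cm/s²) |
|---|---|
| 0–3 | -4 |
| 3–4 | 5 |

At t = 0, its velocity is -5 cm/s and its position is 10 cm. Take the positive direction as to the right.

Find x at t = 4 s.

On each constant-a segment, Δv = aΔt and Δx = v₀Δt + ½aΔt²; chain segment to segment.
0–3 s: v starts -5 cm/s; Δx = -5·3 + ½·-4·3² = -33 cm; v ends -17 cm/s.
3–4 s: v starts -17 cm/s; Δx = -17·1 + ½·5·1² = -14.5 cm; v ends -12 cm/s.
x(4) = 10 + Σ Δx = -37.5 cm.

-37.5 cm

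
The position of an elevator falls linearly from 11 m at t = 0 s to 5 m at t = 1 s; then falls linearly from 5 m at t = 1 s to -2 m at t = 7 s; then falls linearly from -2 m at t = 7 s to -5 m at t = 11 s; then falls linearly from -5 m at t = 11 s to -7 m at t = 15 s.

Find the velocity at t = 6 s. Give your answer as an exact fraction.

-7/6 m/s

Velocity is the slope of the x-t graph on 1–7 s: (-2 − 5)/(7 − 1) = -7/6 m/s.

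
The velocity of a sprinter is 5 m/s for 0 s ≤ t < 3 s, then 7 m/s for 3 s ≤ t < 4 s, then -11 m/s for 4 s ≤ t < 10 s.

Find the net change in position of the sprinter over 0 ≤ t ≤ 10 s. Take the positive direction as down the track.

Displacement is the signed area under the v-t curve.
0–3 s: 5 × 3 = 15 m
3–4 s: 7 × 1 = 7 m
4–10 s: -11 × 6 = -66 m
Net displacement = -44 m

-44 m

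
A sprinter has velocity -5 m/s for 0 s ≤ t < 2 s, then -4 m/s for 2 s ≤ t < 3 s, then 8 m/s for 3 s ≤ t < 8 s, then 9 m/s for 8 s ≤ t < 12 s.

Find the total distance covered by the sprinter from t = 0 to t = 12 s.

90 m

Distance (not displacement) is the total path length: add the absolute areas under v-t.
0–2 s: |-5| × 2 = 10 m
2–3 s: |-4| × 1 = 4 m
3–8 s: |8| × 5 = 40 m
8–12 s: |9| × 4 = 36 m
Total distance = 90 m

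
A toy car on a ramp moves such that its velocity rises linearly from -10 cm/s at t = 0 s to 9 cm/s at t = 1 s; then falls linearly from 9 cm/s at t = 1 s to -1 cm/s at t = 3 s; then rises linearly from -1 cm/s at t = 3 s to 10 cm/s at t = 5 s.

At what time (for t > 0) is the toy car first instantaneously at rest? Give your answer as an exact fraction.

t = 10/19 s

v changes sign on 0–1 s (from -10 to 9); the graph is linear there, so v = 0 at t = 0 + (10)·(1 − 0)/(9 − -10) = 10/19 s.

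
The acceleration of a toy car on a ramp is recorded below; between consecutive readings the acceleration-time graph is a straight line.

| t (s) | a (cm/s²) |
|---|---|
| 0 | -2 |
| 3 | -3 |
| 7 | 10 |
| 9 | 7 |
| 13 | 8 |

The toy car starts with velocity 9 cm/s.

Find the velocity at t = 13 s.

Δv equals the area under the a-t graph; then v = v₀ + Δv.
0–3 s: ½(-2 + -3)(3) = -7.5 cm/s
3–7 s: ½(-3 + 10)(4) = 14 cm/s
7–9 s: ½(10 + 7)(2) = 17 cm/s
9–13 s: ½(7 + 8)(4) = 30 cm/s
Δv = 53.5 cm/s, so v(13) = 9 + (53.5) = 62.5 cm/s.

62.5 cm/s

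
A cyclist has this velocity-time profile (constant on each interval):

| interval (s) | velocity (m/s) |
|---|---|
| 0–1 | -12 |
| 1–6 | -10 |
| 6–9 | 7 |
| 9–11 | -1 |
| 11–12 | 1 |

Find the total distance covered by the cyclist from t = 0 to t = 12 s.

86 m

Total distance travelled is ∫|v| dt — sum the magnitudes of each area piece.
0–1 s: |-12| × 1 = 12 m
1–6 s: |-10| × 5 = 50 m
6–9 s: |7| × 3 = 21 m
9–11 s: |-1| × 2 = 2 m
11–12 s: |1| × 1 = 1 m
Total distance = 86 m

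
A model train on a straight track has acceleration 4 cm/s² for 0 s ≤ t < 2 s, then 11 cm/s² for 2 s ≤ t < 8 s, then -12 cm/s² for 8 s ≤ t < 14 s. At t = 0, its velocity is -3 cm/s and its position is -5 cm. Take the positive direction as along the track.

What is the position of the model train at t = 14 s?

435 cm

On each constant-a segment, Δv = aΔt and Δx = v₀Δt + ½aΔt²; chain segment to segment.
0–2 s: v starts -3 cm/s; Δx = -3·2 + ½·4·2² = 2 cm; v ends 5 cm/s.
2–8 s: v starts 5 cm/s; Δx = 5·6 + ½·11·6² = 228 cm; v ends 71 cm/s.
8–14 s: v starts 71 cm/s; Δx = 71·6 + ½·-12·6² = 210 cm; v ends -1 cm/s.
x(14) = -5 + Σ Δx = 435 cm.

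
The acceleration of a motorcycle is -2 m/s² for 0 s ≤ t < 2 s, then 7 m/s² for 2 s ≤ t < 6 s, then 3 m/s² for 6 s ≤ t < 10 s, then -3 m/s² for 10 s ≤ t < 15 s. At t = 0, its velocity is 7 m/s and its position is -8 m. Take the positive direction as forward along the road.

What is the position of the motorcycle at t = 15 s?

On each constant-a segment, Δv = aΔt and Δx = v₀Δt + ½aΔt²; chain segment to segment.
0–2 s: v starts 7 m/s; Δx = 7·2 + ½·-2·2² = 10 m; v ends 3 m/s.
2–6 s: v starts 3 m/s; Δx = 3·4 + ½·7·4² = 68 m; v ends 31 m/s.
6–10 s: v starts 31 m/s; Δx = 31·4 + ½·3·4² = 148 m; v ends 43 m/s.
10–15 s: v starts 43 m/s; Δx = 43·5 + ½·-3·5² = 177.5 m; v ends 28 m/s.
x(15) = -8 + Σ Δx = 395.5 m.

395.5 m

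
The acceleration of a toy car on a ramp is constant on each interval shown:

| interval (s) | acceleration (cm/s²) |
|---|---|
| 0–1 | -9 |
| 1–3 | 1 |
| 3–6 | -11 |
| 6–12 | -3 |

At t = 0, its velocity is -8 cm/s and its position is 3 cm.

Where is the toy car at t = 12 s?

On each constant-a segment, Δv = aΔt and Δx = v₀Δt + ½aΔt²; chain segment to segment.
0–1 s: v starts -8 cm/s; Δx = -8·1 + ½·-9·1² = -12.5 cm; v ends -17 cm/s.
1–3 s: v starts -17 cm/s; Δx = -17·2 + ½·1·2² = -32 cm; v ends -15 cm/s.
3–6 s: v starts -15 cm/s; Δx = -15·3 + ½·-11·3² = -94.5 cm; v ends -48 cm/s.
6–12 s: v starts -48 cm/s; Δx = -48·6 + ½·-3·6² = -342 cm; v ends -66 cm/s.
x(12) = 3 + Σ Δx = -478 cm.

-478 cm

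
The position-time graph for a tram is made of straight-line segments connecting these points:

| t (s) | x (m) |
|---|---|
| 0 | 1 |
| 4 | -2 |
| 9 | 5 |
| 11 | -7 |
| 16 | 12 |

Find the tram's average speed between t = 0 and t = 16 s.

2.5625 m/s

Average speed = (total path length)/(elapsed time); on a piecewise-linear x-t graph the path length is Σ|Δx|.
0–4 s: |Δx| = |-2 − 1| = 3 m
4–9 s: |Δx| = |5 − -2| = 7 m
9–11 s: |Δx| = |-7 − 5| = 12 m
11–16 s: |Δx| = |12 − -7| = 19 m
Total path = 41 m; average speed = 41/16 = 2.5625 m/s.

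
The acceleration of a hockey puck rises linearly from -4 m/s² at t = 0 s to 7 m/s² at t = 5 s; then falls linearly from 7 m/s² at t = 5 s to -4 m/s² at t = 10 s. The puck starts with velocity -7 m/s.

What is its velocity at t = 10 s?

8 m/s

Δv equals the area under the a-t graph; then v = v₀ + Δv.
0–5 s: ½(-4 + 7)(5) = 7.5 m/s
5–10 s: ½(7 + -4)(5) = 7.5 m/s
Δv = 15 m/s, so v(10) = -7 + (15) = 8 m/s.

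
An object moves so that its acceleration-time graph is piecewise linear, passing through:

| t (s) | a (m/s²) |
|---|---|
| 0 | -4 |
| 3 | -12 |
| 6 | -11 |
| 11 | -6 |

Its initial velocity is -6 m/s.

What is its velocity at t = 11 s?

-107 m/s

Δv equals the area under the a-t graph; then v = v₀ + Δv.
0–3 s: ½(-4 + -12)(3) = -24 m/s
3–6 s: ½(-12 + -11)(3) = -34.5 m/s
6–11 s: ½(-11 + -6)(5) = -42.5 m/s
Δv = -101 m/s, so v(11) = -6 + (-101) = -107 m/s.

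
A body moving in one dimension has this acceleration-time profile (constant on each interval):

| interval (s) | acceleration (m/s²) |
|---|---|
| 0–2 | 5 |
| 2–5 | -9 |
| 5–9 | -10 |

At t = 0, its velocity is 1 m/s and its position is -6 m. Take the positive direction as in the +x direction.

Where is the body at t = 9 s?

On each constant-a segment, Δv = aΔt and Δx = v₀Δt + ½aΔt²; chain segment to segment.
0–2 s: v starts 1 m/s; Δx = 1·2 + ½·5·2² = 12 m; v ends 11 m/s.
2–5 s: v starts 11 m/s; Δx = 11·3 + ½·-9·3² = -7.5 m; v ends -16 m/s.
5–9 s: v starts -16 m/s; Δx = -16·4 + ½·-10·4² = -144 m; v ends -56 m/s.
x(9) = -6 + Σ Δx = -145.5 m.

-145.5 m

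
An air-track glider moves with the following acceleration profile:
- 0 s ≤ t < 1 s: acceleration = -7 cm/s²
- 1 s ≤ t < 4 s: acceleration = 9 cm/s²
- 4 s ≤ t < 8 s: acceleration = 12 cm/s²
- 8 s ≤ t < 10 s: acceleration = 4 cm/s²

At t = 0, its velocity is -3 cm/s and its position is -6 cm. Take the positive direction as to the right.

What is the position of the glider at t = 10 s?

On each constant-a segment, Δv = aΔt and Δx = v₀Δt + ½aΔt²; chain segment to segment.
0–1 s: v starts -3 cm/s; Δx = -3·1 + ½·-7·1² = -6.5 cm; v ends -10 cm/s.
1–4 s: v starts -10 cm/s; Δx = -10·3 + ½·9·3² = 10.5 cm; v ends 17 cm/s.
4–8 s: v starts 17 cm/s; Δx = 17·4 + ½·12·4² = 164 cm; v ends 65 cm/s.
8–10 s: v starts 65 cm/s; Δx = 65·2 + ½·4·2² = 138 cm; v ends 73 cm/s.
x(10) = -6 + Σ Δx = 300 cm.

300 cm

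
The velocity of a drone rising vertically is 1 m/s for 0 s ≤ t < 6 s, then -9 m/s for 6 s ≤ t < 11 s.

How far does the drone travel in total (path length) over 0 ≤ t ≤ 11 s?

Total distance travelled is ∫|v| dt — sum the magnitudes of each area piece.
0–6 s: |1| × 6 = 6 m
6–11 s: |-9| × 5 = 45 m
Total distance = 51 m

51 m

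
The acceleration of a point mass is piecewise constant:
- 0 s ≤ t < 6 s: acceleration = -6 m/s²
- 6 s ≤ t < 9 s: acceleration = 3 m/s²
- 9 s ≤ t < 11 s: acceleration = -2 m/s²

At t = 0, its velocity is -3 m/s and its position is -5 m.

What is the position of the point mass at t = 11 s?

-298.5 m

On each constant-a segment, Δv = aΔt and Δx = v₀Δt + ½aΔt²; chain segment to segment.
0–6 s: v starts -3 m/s; Δx = -3·6 + ½·-6·6² = -126 m; v ends -39 m/s.
6–9 s: v starts -39 m/s; Δx = -39·3 + ½·3·3² = -103.5 m; v ends -30 m/s.
9–11 s: v starts -30 m/s; Δx = -30·2 + ½·-2·2² = -64 m; v ends -34 m/s.
x(11) = -5 + Σ Δx = -298.5 m.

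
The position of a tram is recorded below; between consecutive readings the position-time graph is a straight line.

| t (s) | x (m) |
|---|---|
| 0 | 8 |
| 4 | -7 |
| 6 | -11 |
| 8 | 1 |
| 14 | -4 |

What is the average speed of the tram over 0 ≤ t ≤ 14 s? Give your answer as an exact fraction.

18/7 m/s

Average speed = (total path length)/(elapsed time); on a piecewise-linear x-t graph the path length is Σ|Δx|.
0–4 s: |Δx| = |-7 − 8| = 15 m
4–6 s: |Δx| = |-11 − -7| = 4 m
6–8 s: |Δx| = |1 − -11| = 12 m
8–14 s: |Δx| = |-4 − 1| = 5 m
Total path = 36 m; average speed = 36/14 = 18/7 m/s.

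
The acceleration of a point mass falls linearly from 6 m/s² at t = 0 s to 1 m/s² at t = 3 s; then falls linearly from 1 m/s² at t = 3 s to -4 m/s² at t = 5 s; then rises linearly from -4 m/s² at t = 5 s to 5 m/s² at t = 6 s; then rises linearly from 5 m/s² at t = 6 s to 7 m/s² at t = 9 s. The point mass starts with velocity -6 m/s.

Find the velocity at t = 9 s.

Δv equals the area under the a-t graph; then v = v₀ + Δv.
0–3 s: ½(6 + 1)(3) = 10.5 m/s
3–5 s: ½(1 + -4)(2) = -3 m/s
5–6 s: ½(-4 + 5)(1) = 0.5 m/s
6–9 s: ½(5 + 7)(3) = 18 m/s
Δv = 26 m/s, so v(9) = -6 + (26) = 20 m/s.

20 m/s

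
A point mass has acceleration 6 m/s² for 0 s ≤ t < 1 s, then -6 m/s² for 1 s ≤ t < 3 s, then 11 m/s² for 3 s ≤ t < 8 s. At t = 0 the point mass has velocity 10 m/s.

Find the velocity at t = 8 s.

Δv equals the area under the a-t graph; then v = v₀ + Δv.
0–1 s: 6 × 1 = 6 m/s
1–3 s: -6 × 2 = -12 m/s
3–8 s: 11 × 5 = 55 m/s
Δv = 49 m/s, so v(8) = 10 + (49) = 59 m/s.

59 m/s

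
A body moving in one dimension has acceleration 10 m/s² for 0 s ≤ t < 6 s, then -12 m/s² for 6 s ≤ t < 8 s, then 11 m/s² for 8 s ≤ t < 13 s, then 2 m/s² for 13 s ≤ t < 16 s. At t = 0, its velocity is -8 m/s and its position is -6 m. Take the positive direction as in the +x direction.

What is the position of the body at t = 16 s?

On each constant-a segment, Δv = aΔt and Δx = v₀Δt + ½aΔt²; chain segment to segment.
0–6 s: v starts -8 m/s; Δx = -8·6 + ½·10·6² = 132 m; v ends 52 m/s.
6–8 s: v starts 52 m/s; Δx = 52·2 + ½·-12·2² = 80 m; v ends 28 m/s.
8–13 s: v starts 28 m/s; Δx = 28·5 + ½·11·5² = 277.5 m; v ends 83 m/s.
13–16 s: v starts 83 m/s; Δx = 83·3 + ½·2·3² = 258 m; v ends 89 m/s.
x(16) = -6 + Σ Δx = 741.5 m.

741.5 m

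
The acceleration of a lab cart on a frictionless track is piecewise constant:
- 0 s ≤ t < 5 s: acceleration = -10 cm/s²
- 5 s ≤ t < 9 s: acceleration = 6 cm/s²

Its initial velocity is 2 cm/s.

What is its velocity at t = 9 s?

Δv equals the area under the a-t graph; then v = v₀ + Δv.
0–5 s: -10 × 5 = -50 cm/s
5–9 s: 6 × 4 = 24 cm/s
Δv = -26 cm/s, so v(9) = 2 + (-26) = -24 cm/s.

-24 cm/s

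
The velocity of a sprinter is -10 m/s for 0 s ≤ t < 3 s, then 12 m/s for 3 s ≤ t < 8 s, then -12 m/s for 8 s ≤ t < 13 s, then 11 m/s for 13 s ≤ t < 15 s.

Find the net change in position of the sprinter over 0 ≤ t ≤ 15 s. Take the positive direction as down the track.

Net displacement equals the area under the velocity-time graph (areas below the axis count negative).
0–3 s: -10 × 3 = -30 m
3–8 s: 12 × 5 = 60 m
8–13 s: -12 × 5 = -60 m
13–15 s: 11 × 2 = 22 m
Net displacement = -8 m

-8 m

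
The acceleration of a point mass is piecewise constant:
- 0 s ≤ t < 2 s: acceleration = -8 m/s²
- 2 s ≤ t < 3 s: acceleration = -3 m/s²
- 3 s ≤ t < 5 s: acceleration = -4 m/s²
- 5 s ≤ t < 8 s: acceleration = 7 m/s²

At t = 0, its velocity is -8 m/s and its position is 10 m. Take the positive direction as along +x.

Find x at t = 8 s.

-183 m

On each constant-a segment, Δv = aΔt and Δx = v₀Δt + ½aΔt²; chain segment to segment.
0–2 s: v starts -8 m/s; Δx = -8·2 + ½·-8·2² = -32 m; v ends -24 m/s.
2–3 s: v starts -24 m/s; Δx = -24·1 + ½·-3·1² = -25.5 m; v ends -27 m/s.
3–5 s: v starts -27 m/s; Δx = -27·2 + ½·-4·2² = -62 m; v ends -35 m/s.
5–8 s: v starts -35 m/s; Δx = -35·3 + ½·7·3² = -73.5 m; v ends -14 m/s.
x(8) = 10 + Σ Δx = -183 m.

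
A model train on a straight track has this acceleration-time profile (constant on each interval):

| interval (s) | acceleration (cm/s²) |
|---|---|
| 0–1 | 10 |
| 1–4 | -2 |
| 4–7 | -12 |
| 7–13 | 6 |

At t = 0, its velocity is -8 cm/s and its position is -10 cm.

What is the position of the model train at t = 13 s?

-214 cm

On each constant-a segment, Δv = aΔt and Δx = v₀Δt + ½aΔt²; chain segment to segment.
0–1 s: v starts -8 cm/s; Δx = -8·1 + ½·10·1² = -3 cm; v ends 2 cm/s.
1–4 s: v starts 2 cm/s; Δx = 2·3 + ½·-2·3² = -3 cm; v ends -4 cm/s.
4–7 s: v starts -4 cm/s; Δx = -4·3 + ½·-12·3² = -66 cm; v ends -40 cm/s.
7–13 s: v starts -40 cm/s; Δx = -40·6 + ½·6·6² = -132 cm; v ends -4 cm/s.
x(13) = -10 + Σ Δx = -214 cm.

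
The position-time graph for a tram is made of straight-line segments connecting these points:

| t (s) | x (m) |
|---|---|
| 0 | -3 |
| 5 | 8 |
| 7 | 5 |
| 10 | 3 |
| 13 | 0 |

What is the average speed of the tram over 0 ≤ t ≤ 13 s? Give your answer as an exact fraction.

19/13 m/s

Average speed = (total path length)/(elapsed time); on a piecewise-linear x-t graph the path length is Σ|Δx|.
0–5 s: |Δx| = |8 − -3| = 11 m
5–7 s: |Δx| = |5 − 8| = 3 m
7–10 s: |Δx| = |3 − 5| = 2 m
10–13 s: |Δx| = |0 − 3| = 3 m
Total path = 19 m; average speed = 19/13 = 19/13 m/s.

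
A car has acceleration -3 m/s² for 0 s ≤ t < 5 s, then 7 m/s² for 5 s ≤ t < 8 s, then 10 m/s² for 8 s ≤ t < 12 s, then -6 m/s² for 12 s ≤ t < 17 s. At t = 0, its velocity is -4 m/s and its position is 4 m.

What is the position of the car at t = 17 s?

On each constant-a segment, Δv = aΔt and Δx = v₀Δt + ½aΔt²; chain segment to segment.
0–5 s: v starts -4 m/s; Δx = -4·5 + ½·-3·5² = -57.5 m; v ends -19 m/s.
5–8 s: v starts -19 m/s; Δx = -19·3 + ½·7·3² = -25.5 m; v ends 2 m/s.
8–12 s: v starts 2 m/s; Δx = 2·4 + ½·10·4² = 88 m; v ends 42 m/s.
12–17 s: v starts 42 m/s; Δx = 42·5 + ½·-6·5² = 135 m; v ends 12 m/s.
x(17) = 4 + Σ Δx = 144 m.

144 m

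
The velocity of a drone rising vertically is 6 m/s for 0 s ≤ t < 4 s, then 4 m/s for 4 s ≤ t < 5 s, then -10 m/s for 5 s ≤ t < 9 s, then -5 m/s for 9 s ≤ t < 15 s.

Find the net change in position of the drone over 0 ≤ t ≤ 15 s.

-42 m

Net displacement equals the area under the velocity-time graph (areas below the axis count negative).
0–4 s: 6 × 4 = 24 m
4–5 s: 4 × 1 = 4 m
5–9 s: -10 × 4 = -40 m
9–15 s: -5 × 6 = -30 m
Net displacement = -42 m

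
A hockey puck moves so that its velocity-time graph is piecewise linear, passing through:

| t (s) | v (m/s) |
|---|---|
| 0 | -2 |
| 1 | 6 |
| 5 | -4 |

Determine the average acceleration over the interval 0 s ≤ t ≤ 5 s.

-0.4 m/s²

Average acceleration = Δv/Δt = (-4 − -2)/(5 − 0) = -0.4 m/s².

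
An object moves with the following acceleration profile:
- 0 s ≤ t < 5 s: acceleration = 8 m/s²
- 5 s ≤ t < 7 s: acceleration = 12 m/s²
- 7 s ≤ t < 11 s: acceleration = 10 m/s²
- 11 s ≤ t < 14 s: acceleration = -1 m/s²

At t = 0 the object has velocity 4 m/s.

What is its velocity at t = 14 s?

Δv equals the area under the a-t graph; then v = v₀ + Δv.
0–5 s: 8 × 5 = 40 m/s
5–7 s: 12 × 2 = 24 m/s
7–11 s: 10 × 4 = 40 m/s
11–14 s: -1 × 3 = -3 m/s
Δv = 101 m/s, so v(14) = 4 + (101) = 105 m/s.

105 m/s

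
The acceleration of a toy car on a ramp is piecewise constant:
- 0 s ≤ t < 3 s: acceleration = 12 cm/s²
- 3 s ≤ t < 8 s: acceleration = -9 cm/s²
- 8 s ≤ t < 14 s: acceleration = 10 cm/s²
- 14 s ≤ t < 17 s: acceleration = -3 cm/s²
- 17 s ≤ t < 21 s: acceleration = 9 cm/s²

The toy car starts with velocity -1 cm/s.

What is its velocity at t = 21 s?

Δv equals the area under the a-t graph; then v = v₀ + Δv.
0–3 s: 12 × 3 = 36 cm/s
3–8 s: -9 × 5 = -45 cm/s
8–14 s: 10 × 6 = 60 cm/s
14–17 s: -3 × 3 = -9 cm/s
17–21 s: 9 × 4 = 36 cm/s
Δv = 78 cm/s, so v(21) = -1 + (78) = 77 cm/s.

77 cm/s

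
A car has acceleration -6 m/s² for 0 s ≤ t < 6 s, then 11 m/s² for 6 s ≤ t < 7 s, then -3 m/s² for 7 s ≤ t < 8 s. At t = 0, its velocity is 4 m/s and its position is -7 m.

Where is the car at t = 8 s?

-140 m

On each constant-a segment, Δv = aΔt and Δx = v₀Δt + ½aΔt²; chain segment to segment.
0–6 s: v starts 4 m/s; Δx = 4·6 + ½·-6·6² = -84 m; v ends -32 m/s.
6–7 s: v starts -32 m/s; Δx = -32·1 + ½·11·1² = -26.5 m; v ends -21 m/s.
7–8 s: v starts -21 m/s; Δx = -21·1 + ½·-3·1² = -22.5 m; v ends -24 m/s.
x(8) = -7 + Σ Δx = -140 m.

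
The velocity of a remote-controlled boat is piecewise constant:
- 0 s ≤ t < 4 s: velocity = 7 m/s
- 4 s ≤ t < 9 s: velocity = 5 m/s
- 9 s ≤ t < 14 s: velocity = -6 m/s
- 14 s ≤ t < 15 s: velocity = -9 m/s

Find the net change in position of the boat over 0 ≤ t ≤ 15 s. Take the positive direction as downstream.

14 m

Net displacement equals the area under the velocity-time graph (areas below the axis count negative).
0–4 s: 7 × 4 = 28 m
4–9 s: 5 × 5 = 25 m
9–14 s: -6 × 5 = -30 m
14–15 s: -9 × 1 = -9 m
Net displacement = 14 m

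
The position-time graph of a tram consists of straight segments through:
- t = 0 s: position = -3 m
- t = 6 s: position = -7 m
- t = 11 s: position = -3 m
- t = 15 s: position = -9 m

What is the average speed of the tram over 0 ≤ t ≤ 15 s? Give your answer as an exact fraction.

Average speed = (total path length)/(elapsed time); on a piecewise-linear x-t graph the path length is Σ|Δx|.
0–6 s: |Δx| = |-7 − -3| = 4 m
6–11 s: |Δx| = |-3 − -7| = 4 m
11–15 s: |Δx| = |-9 − -3| = 6 m
Total path = 14 m; average speed = 14/15 = 14/15 m/s.

14/15 m/s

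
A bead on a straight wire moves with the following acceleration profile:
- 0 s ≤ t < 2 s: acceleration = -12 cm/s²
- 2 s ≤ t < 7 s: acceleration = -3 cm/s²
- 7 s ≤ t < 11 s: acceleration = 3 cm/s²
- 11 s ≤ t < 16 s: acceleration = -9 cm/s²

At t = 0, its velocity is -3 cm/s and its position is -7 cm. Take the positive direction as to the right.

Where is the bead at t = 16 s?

-616 cm

On each constant-a segment, Δv = aΔt and Δx = v₀Δt + ½aΔt²; chain segment to segment.
0–2 s: v starts -3 cm/s; Δx = -3·2 + ½·-12·2² = -30 cm; v ends -27 cm/s.
2–7 s: v starts -27 cm/s; Δx = -27·5 + ½·-3·5² = -172.5 cm; v ends -42 cm/s.
7–11 s: v starts -42 cm/s; Δx = -42·4 + ½·3·4² = -144 cm; v ends -30 cm/s.
11–16 s: v starts -30 cm/s; Δx = -30·5 + ½·-9·5² = -262.5 cm; v ends -75 cm/s.
x(16) = -7 + Σ Δx = -616 cm.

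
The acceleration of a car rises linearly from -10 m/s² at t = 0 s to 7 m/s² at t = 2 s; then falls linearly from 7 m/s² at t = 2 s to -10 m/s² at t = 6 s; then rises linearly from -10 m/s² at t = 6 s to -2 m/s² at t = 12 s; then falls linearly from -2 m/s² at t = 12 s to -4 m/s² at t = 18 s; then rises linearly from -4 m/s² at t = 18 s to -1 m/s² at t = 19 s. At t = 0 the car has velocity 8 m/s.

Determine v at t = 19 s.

-57.5 m/s

Δv equals the area under the a-t graph; then v = v₀ + Δv.
0–2 s: ½(-10 + 7)(2) = -3 m/s
2–6 s: ½(7 + -10)(4) = -6 m/s
6–12 s: ½(-10 + -2)(6) = -36 m/s
12–18 s: ½(-2 + -4)(6) = -18 m/s
18–19 s: ½(-4 + -1)(1) = -2.5 m/s
Δv = -65.5 m/s, so v(19) = 8 + (-65.5) = -57.5 m/s.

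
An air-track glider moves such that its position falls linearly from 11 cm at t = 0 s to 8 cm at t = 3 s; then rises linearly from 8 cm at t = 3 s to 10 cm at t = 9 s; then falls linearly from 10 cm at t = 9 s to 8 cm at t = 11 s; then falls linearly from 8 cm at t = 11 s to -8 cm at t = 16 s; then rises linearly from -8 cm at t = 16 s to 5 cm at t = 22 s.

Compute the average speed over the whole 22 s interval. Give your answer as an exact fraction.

Average speed = (total path length)/(elapsed time); on a piecewise-linear x-t graph the path length is Σ|Δx|.
0–3 s: |Δx| = |8 − 11| = 3 cm
3–9 s: |Δx| = |10 − 8| = 2 cm
9–11 s: |Δx| = |8 − 10| = 2 cm
11–16 s: |Δx| = |-8 − 8| = 16 cm
16–22 s: |Δx| = |5 − -8| = 13 cm
Total path = 36 cm; average speed = 36/22 = 18/11 cm/s.

18/11 cm/s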